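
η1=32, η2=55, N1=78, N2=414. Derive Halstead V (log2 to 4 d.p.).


Formula: V = N * log2(η), where N = N1 + N2 and η = η1 + η2
η = 32 + 55 = 87
N = 78 + 414 = 492
log2(87) ≈ 6.4429
V = 492 * 6.4429 = 3169.91

3169.91


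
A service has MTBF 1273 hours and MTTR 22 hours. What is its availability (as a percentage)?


Availability = MTBF / (MTBF + MTTR)
Availability = 1273 / (1273 + 22)
Availability = 1273 / 1295
Availability = 98.3012%

98.3012%


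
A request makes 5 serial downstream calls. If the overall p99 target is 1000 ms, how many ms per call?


Formula: per_stage = total_budget / stages
per_stage = 1000 / 5
per_stage = 200.0 ms

200.0 ms


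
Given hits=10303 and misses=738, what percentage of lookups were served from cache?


Formula: hit rate = hits / (hits + misses) * 100
hit rate = 10303 / (10303 + 738) * 100
hit rate = 10303 / 11041 * 100
hit rate = 93.32%

93.32%


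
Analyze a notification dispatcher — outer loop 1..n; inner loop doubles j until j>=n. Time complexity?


Reasoning: linear outer times logarithmic inner
Complexity: O(n log n)

O(n log n)


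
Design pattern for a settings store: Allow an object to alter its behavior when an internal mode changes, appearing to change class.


This matches the State pattern

State


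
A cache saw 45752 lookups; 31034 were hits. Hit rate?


Formula: hit rate = hits / (hits + misses) * 100
hit rate = 31034 / (31034 + 14718) * 100
hit rate = 31034 / 45752 * 100
hit rate = 67.83%

67.83%


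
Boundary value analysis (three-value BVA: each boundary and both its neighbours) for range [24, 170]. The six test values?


Range: [24, 170]
Boundaries: just below min, min, min+1, max-1, max, just above max
Values: [23, 24, 25, 169, 170, 171]

[23, 24, 25, 169, 170, 171]


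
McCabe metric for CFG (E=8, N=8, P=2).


Formula: V(G) = E - N + 2P
V(G) = 8 - 8 + 2*2
V(G) = 0 + 4
V(G) = 4

4


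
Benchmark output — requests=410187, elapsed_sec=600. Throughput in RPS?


Formula: throughput = requests / seconds
throughput = 410187 / 600
throughput = 683.65 requests/second

683.65 requests/second


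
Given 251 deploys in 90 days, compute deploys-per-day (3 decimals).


Formula: deployments per day = releases / days
= 251 / 90
= 2.789 deploys/day
(equivalently, 19.52 deploys/week)

2.789 deploys/day


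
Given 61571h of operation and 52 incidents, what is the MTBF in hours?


Formula: MTBF = Total operating time / Number of failures
MTBF = 61571 / 52
MTBF = 1184.06 hours

1184.06 hours


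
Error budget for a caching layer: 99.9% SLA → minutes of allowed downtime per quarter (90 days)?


Formula: allowed downtime = period * (100 - SLA) / 100
Period (quarter (90 days)) = 129600 minutes
Unavailability fraction = (100 - 99.9) / 100
Allowed downtime = 129600 * (100 - 99.9) / 100
Allowed downtime = 129.6 minutes

129.6 minutes


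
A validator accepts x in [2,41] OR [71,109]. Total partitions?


Valid ranges: [2,41] and [71,109]
Class 1: x < 2 — invalid
Class 2: 2 ≤ x ≤ 41 — valid
Class 3: 41 < x < 71 — invalid (gap between ranges)
Class 4: 71 ≤ x ≤ 109 — valid
Class 5: x > 109 — invalid
Total equivalence classes: 5

5 equivalence classes


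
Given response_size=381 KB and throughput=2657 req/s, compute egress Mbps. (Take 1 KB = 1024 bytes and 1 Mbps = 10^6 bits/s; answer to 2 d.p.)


Formula: Mbps = payload_bytes * RPS * 8 / 1e6
Payload per request = 381 KB = 381 * 1024 = 390144 bytes
Total bytes/sec = 390144 * 2657 = 1036612608
Total bits/sec = 1036612608 * 8 = 8292900864
Mbps = 8292900864 / 1e6 = 8292.9

8292.9 Mbps


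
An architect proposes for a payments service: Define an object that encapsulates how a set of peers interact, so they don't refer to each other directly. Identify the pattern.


This matches the Mediator pattern

Mediator


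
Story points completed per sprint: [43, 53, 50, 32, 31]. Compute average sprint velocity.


Formula: Avg velocity = Total points / Number of sprints
Points: [43, 53, 50, 32, 31]
Sum = 43 + 53 + 50 + 32 + 31 = 209
Avg velocity = 209 / 5 = 41.8 points/sprint

41.8 points/sprint


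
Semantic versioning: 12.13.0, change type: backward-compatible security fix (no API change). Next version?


Current: 12.13.0
Change category: 'backward-compatible security fix (no API change)' → patch bump
SemVer rule: patch bump → increment PATCH (MAJOR and MINOR unchanged)
New: 12.13.1

12.13.1


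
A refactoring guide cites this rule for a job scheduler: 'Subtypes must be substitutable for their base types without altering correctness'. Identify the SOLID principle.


This describes the Liskov Substitution Principle (LSP)

Liskov Substitution Principle (LSP)


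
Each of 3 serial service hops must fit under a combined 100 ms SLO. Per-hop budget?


Formula: per_stage = total_budget / stages
per_stage = 100 / 3
per_stage = 33.33 ms

33.33 ms


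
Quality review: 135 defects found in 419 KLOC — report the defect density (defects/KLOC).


Defect density = defects / KLOC
Defect density = 135 / 419
Defect density = 0.322 defects/KLOC

0.322 defects/KLOC


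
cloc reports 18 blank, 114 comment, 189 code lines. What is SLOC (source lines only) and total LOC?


Total LOC = blank + comment + code
Total LOC = 18 + 114 + 189 = 321
SLOC (source only) = code = 189

Total LOC: 321, SLOC: 189


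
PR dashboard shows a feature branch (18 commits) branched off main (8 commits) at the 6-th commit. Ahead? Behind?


Common ancestor: commit #6
feature commits after divergence: 18 - 6 = 12
main commits after divergence: 8 - 6 = 2
feature is 12 commits ahead of main
main is 2 commits ahead of feature

feature ahead: 12, main ahead: 2


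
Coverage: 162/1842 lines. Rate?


Coverage = covered / total * 100
Coverage = 162 / 1842 * 100
Coverage = 8.79%

8.79%


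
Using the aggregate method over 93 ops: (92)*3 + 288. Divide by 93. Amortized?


Formula: Amortized cost = Total cost / Operations
Total cost = (92 * 3) + (1 * 288)
Total cost = 276 + 288 = 564
Amortized = 564 / 93 = 6.0645

6.0645


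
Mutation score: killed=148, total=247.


Mutation score = killed / total * 100
Mutation score = 148 / 247 * 100
Mutation score = 59.92%

59.92%


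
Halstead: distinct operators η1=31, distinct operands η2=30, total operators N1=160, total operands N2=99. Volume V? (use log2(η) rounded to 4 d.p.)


Formula: V = N * log2(η), where N = N1 + N2 and η = η1 + η2
η = 31 + 30 = 61
N = 160 + 99 = 259
log2(61) ≈ 5.9307
V = 259 * 5.9307 = 1536.05

1536.05


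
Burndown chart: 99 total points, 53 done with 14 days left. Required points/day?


Formula: Required rate = Remaining points / Days left
Remaining = 99 - 53 = 46 points
Required rate = 46 / 14 = 3.29 points/day

3.29 points/day


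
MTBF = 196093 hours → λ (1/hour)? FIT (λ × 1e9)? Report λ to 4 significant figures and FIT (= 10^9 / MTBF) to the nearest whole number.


Formula: λ = 1 / MTBF; FIT = λ × 1e9 = 1e9 / MTBF
λ = 1 / 196093 ≈ 5.100e-06 failures/hour
FIT = 1e9 / 196093 ≈ 5100 failures per 1e9 hours (nearest whole number)

λ = 5.100e-06 /h, FIT = 5100


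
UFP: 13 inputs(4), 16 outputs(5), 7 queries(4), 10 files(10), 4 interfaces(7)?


UFP = EI*4 + EO*5 + EQ*4 + ILF*10 + EIF*7
UFP = 13*4 + 16*5 + 7*4 + 10*10 + 4*7
UFP = 52 + 80 + 28 + 100 + 28
UFP = 288

288


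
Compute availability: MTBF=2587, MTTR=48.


Availability = MTBF / (MTBF + MTTR)
Availability = 2587 / (2587 + 48)
Availability = 2587 / 2635
Availability = 98.1784%

98.1784%


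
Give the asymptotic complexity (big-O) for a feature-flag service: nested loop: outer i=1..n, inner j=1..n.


Reasoning: n iterations times n iterations
Complexity: O(n^2)

O(n^2)


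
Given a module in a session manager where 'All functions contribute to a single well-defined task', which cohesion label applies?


Reasoning: Best: single purpose
Type: Functional cohesion

Functional cohesion


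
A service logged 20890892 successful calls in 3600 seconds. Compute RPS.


Formula: throughput = requests / seconds
throughput = 20890892 / 3600
throughput = 5803.03 requests/second

5803.03 requests/second


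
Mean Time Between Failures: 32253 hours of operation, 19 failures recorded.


Formula: MTBF = Total operating time / Number of failures
MTBF = 32253 / 19
MTBF = 1697.53 hours

1697.53 hours


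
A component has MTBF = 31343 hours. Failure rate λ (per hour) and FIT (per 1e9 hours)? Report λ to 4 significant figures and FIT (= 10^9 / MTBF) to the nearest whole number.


Formula: λ = 1 / MTBF; FIT = λ × 1e9 = 1e9 / MTBF
λ = 1 / 31343 ≈ 3.191e-05 failures/hour
FIT = 1e9 / 31343 ≈ 31905 failures per 1e9 hours (nearest whole number)

λ = 3.191e-05 /h, FIT = 31905


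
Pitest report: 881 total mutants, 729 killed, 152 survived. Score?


Mutation score = killed / total * 100
Mutation score = 729 / 881 * 100
Mutation score = 82.75%

82.75%


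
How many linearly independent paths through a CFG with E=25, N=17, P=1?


Formula: V(G) = E - N + 2P
V(G) = 25 - 17 + 2*1
V(G) = 8 + 2
V(G) = 10

10


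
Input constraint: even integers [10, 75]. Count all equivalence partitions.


Constraint: even integers in [10, 75]
Class 1: x < 10 — out-of-range invalid
Class 2: x in [10,75] but odd — wrong type invalid
Class 3: x in [10,75] and even — valid
Class 4: x > 75 — out-of-range invalid
Total equivalence classes: 4

4 equivalence classes


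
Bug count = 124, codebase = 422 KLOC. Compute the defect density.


Defect density = defects / KLOC
Defect density = 124 / 422
Defect density = 0.294 defects/KLOC

0.294 defects/KLOC


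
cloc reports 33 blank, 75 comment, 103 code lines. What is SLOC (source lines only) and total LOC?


Total LOC = blank + comment + code
Total LOC = 33 + 75 + 103 = 211
SLOC (source only) = code = 103

Total LOC: 211, SLOC: 103


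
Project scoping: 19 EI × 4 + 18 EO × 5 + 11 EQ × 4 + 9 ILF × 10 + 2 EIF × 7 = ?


UFP = EI*4 + EO*5 + EQ*4 + ILF*10 + EIF*7
UFP = 19*4 + 18*5 + 11*4 + 9*10 + 2*7
UFP = 76 + 90 + 44 + 90 + 14
UFP = 314

314


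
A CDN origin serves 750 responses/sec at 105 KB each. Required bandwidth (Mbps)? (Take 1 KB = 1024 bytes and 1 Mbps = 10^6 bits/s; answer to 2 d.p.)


Formula: Mbps = payload_bytes * RPS * 8 / 1e6
Payload per request = 105 KB = 105 * 1024 = 107520 bytes
Total bytes/sec = 107520 * 750 = 80640000
Total bits/sec = 80640000 * 8 = 645120000
Mbps = 645120000 / 1e6 = 645.12

645.12 Mbps


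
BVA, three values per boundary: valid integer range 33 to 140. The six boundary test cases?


Range: [33, 140]
Boundaries: just below min, min, min+1, max-1, max, just above max
Values: [32, 33, 34, 139, 140, 141]

[32, 33, 34, 139, 140, 141]


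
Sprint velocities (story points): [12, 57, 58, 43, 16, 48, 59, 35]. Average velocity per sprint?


Formula: Avg velocity = Total points / Number of sprints
Points: [12, 57, 58, 43, 16, 48, 59, 35]
Sum = 12 + 57 + 58 + 43 + 16 + 48 + 59 + 35 = 328
Avg velocity = 328 / 8 = 41.0 points/sprint

41.0 points/sprint


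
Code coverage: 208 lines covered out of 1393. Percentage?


Coverage = covered / total * 100
Coverage = 208 / 1393 * 100
Coverage = 14.93%

14.93%


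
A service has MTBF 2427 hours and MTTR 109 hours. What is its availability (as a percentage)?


Availability = MTBF / (MTBF + MTTR)
Availability = 2427 / (2427 + 109)
Availability = 2427 / 2536
Availability = 95.7019%

95.7019%


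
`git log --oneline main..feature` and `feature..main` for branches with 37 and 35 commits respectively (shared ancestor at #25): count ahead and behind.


Common ancestor: commit #25
feature commits after divergence: 37 - 25 = 12
main commits after divergence: 35 - 25 = 10
feature is 12 commits ahead of main
main is 10 commits ahead of feature

feature ahead: 12, main ahead: 10


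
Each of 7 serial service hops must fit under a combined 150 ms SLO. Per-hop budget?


Formula: per_stage = total_budget / stages
per_stage = 150 / 7
per_stage = 21.43 ms

21.43 ms


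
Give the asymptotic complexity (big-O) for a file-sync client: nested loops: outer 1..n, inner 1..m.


Reasoning: product of independent bounds
Complexity: O(n*m)

O(n*m)


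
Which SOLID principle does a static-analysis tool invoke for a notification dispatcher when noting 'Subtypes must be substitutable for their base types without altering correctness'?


This describes the Liskov Substitution Principle (LSP)

Liskov Substitution Principle (LSP)


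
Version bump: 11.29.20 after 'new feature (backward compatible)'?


Current: 11.29.20
Change category: 'new feature (backward compatible)' → minor bump
SemVer rule: minor bump → increment MINOR, reset PATCH to 0 (MAJOR unchanged)
New: 11.30.0

11.30.0


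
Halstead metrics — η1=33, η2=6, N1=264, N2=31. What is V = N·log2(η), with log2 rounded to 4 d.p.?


Formula: V = N * log2(η), where N = N1 + N2 and η = η1 + η2
η = 33 + 6 = 39
N = 264 + 31 = 295
log2(39) ≈ 5.2854
V = 295 * 5.2854 = 1559.19

1559.19


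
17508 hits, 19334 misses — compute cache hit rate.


Formula: hit rate = hits / (hits + misses) * 100
hit rate = 17508 / (17508 + 19334) * 100
hit rate = 17508 / 36842 * 100
hit rate = 47.52%

47.52%


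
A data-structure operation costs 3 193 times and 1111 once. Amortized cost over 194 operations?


Formula: Amortized cost = Total cost / Operations
Total cost = (193 * 3) + (1 * 1111)
Total cost = 579 + 1111 = 1690
Amortized = 1690 / 194 = 8.7113

8.7113


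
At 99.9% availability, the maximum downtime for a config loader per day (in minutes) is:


Formula: allowed downtime = period * (100 - SLA) / 100
Period (day) = 1440 minutes
Unavailability fraction = (100 - 99.9) / 100
Allowed downtime = 1440 * (100 - 99.9) / 100
Allowed downtime = 1.44 minutes

1.44 minutes


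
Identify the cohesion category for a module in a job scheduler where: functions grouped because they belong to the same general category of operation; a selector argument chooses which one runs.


Reasoning: Grouped by category of activity, not by data or sequence
Type: Logical cohesion

Logical cohesion


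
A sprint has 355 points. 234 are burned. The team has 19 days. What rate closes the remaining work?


Formula: Required rate = Remaining points / Days left
Remaining = 355 - 234 = 121 points
Required rate = 121 / 19 = 6.37 points/day

6.37 points/day


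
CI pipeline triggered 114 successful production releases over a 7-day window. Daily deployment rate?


Formula: deployments per day = releases / days
= 114 / 7
= 16.286 deploys/day
(equivalently, 114.0 deploys/week)

16.286 deploys/day


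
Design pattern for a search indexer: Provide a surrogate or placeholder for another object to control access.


This matches the Proxy pattern

Proxy


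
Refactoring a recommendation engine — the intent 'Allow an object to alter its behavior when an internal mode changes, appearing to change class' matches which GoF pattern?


This matches the State pattern

State


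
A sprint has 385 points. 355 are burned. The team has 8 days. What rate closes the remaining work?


Formula: Required rate = Remaining points / Days left
Remaining = 385 - 355 = 30 points
Required rate = 30 / 8 = 3.75 points/day

3.75 points/day


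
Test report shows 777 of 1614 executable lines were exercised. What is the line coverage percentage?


Coverage = covered / total * 100
Coverage = 777 / 1614 * 100
Coverage = 48.14%

48.14%


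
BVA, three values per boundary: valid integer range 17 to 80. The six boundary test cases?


Range: [17, 80]
Boundaries: just below min, min, min+1, max-1, max, just above max
Values: [16, 17, 18, 79, 80, 81]

[16, 17, 18, 79, 80, 81]


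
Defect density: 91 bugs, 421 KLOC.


Defect density = defects / KLOC
Defect density = 91 / 421
Defect density = 0.216 defects/KLOC

0.216 defects/KLOC


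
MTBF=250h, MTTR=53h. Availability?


Availability = MTBF / (MTBF + MTTR)
Availability = 250 / (250 + 53)
Availability = 250 / 303
Availability = 82.5083%

82.5083%


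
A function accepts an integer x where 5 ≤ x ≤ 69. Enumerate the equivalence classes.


Valid range: [5, 69]
Class 1: x < 5 — invalid
Class 2: 5 ≤ x ≤ 69 — valid
Class 3: x > 69 — invalid
Total equivalence classes: 3

3 equivalence classes


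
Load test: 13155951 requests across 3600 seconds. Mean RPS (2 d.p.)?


Formula: throughput = requests / seconds
throughput = 13155951 / 3600
throughput = 3654.43 requests/second

3654.43 requests/second


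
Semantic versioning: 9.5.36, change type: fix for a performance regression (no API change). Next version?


Current: 9.5.36
Change category: 'fix for a performance regression (no API change)' → patch bump
SemVer rule: patch bump → increment PATCH (MAJOR and MINOR unchanged)
New: 9.5.37

9.5.37


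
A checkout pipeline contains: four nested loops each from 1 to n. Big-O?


Reasoning: four levels of nesting
Complexity: O(n^4)

O(n^4)


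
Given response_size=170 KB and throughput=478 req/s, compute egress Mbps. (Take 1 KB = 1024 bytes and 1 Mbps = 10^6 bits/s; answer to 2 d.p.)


Formula: Mbps = payload_bytes * RPS * 8 / 1e6
Payload per request = 170 KB = 170 * 1024 = 174080 bytes
Total bytes/sec = 174080 * 478 = 83210240
Total bits/sec = 83210240 * 8 = 665681920
Mbps = 665681920 / 1e6 = 665.68

665.68 Mbps


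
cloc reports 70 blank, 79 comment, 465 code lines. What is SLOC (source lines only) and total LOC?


Total LOC = blank + comment + code
Total LOC = 70 + 79 + 465 = 614
SLOC (source only) = code = 465

Total LOC: 614, SLOC: 465


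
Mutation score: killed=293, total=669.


Mutation score = killed / total * 100
Mutation score = 293 / 669 * 100
Mutation score = 43.8%

43.8%


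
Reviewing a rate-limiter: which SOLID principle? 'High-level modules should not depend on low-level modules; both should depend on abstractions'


This describes the Dependency Inversion Principle (DIP)

Dependency Inversion Principle (DIP)


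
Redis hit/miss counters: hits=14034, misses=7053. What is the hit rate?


Formula: hit rate = hits / (hits + misses) * 100
hit rate = 14034 / (14034 + 7053) * 100
hit rate = 14034 / 21087 * 100
hit rate = 66.55%

66.55%


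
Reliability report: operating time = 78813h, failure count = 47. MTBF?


Formula: MTBF = Total operating time / Number of failures
MTBF = 78813 / 47
MTBF = 1676.87 hours

1676.87 hours


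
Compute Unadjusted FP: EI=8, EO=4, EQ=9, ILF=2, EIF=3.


UFP = EI*4 + EO*5 + EQ*4 + ILF*10 + EIF*7
UFP = 8*4 + 4*5 + 9*4 + 2*10 + 3*7
UFP = 32 + 20 + 36 + 20 + 21
UFP = 129

129


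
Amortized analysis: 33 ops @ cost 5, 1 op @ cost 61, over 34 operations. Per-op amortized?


Formula: Amortized cost = Total cost / Operations
Total cost = (33 * 5) + (1 * 61)
Total cost = 165 + 61 = 226
Amortized = 226 / 34 = 6.6471

6.6471


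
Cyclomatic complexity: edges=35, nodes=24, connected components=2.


Formula: V(G) = E - N + 2P
V(G) = 35 - 24 + 2*2
V(G) = 11 + 4
V(G) = 15

15


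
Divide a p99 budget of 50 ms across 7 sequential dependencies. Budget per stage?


Formula: per_stage = total_budget / stages
per_stage = 50 / 7
per_stage = 7.14 ms

7.14 ms


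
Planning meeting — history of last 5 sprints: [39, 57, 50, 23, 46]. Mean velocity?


Formula: Avg velocity = Total points / Number of sprints
Points: [39, 57, 50, 23, 46]
Sum = 39 + 57 + 50 + 23 + 46 = 215
Avg velocity = 215 / 5 = 43.0 points/sprint

43.0 points/sprint


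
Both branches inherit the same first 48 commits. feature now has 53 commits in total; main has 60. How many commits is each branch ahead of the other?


Common ancestor: commit #48
feature commits after divergence: 53 - 48 = 5
main commits after divergence: 60 - 48 = 12
feature is 5 commits ahead of main
main is 12 commits ahead of feature

feature ahead: 5, main ahead: 12


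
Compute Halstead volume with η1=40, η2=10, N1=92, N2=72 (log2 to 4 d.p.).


Formula: V = N * log2(η), where N = N1 + N2 and η = η1 + η2
η = 40 + 10 = 50
N = 92 + 72 = 164
log2(50) ≈ 5.6439
V = 164 * 5.6439 = 925.60

925.60


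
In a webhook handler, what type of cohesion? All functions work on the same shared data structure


Reasoning: Functions share data
Type: Communicational cohesion

Communicational cohesion


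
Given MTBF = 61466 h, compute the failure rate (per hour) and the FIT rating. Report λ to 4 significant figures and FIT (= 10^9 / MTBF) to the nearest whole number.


Formula: λ = 1 / MTBF; FIT = λ × 1e9 = 1e9 / MTBF
λ = 1 / 61466 ≈ 1.627e-05 failures/hour
FIT = 1e9 / 61466 ≈ 16269 failures per 1e9 hours (nearest whole number)

λ = 1.627e-05 /h, FIT = 16269


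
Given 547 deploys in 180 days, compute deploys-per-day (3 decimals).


Formula: deployments per day = releases / days
= 547 / 180
= 3.039 deploys/day
(equivalently, 21.27 deploys/week)

3.039 deploys/day


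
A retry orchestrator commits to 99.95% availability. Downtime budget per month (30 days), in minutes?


Formula: allowed downtime = period * (100 - SLA) / 100
Period (month (30 days)) = 43200 minutes
Unavailability fraction = (100 - 99.95) / 100
Allowed downtime = 43200 * (100 - 99.95) / 100
Allowed downtime = 21.6 minutes

21.6 minutes


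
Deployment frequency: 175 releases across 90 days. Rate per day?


Formula: deployments per day = releases / days
= 175 / 90
= 1.944 deploys/day
(equivalently, 13.61 deploys/week)

1.944 deploys/day


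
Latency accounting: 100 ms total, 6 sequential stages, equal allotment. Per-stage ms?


Formula: per_stage = total_budget / stages
per_stage = 100 / 6
per_stage = 16.67 ms

16.67 ms


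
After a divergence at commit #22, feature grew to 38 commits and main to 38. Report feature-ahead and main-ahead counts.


Common ancestor: commit #22
feature commits after divergence: 38 - 22 = 16
main commits after divergence: 38 - 22 = 16
feature is 16 commits ahead of main
main is 16 commits ahead of feature

feature ahead: 16, main ahead: 16


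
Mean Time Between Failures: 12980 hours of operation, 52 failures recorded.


Formula: MTBF = Total operating time / Number of failures
MTBF = 12980 / 52
MTBF = 249.62 hours

249.62 hours


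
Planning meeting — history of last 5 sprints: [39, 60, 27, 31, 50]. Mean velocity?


Formula: Avg velocity = Total points / Number of sprints
Points: [39, 60, 27, 31, 50]
Sum = 39 + 60 + 27 + 31 + 50 = 207
Avg velocity = 207 / 5 = 41.4 points/sprint

41.4 points/sprint


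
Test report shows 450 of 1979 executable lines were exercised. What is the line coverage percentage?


Coverage = covered / total * 100
Coverage = 450 / 1979 * 100
Coverage = 22.74%

22.74%


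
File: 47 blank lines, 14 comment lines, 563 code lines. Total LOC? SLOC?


Total LOC = blank + comment + code
Total LOC = 47 + 14 + 563 = 624
SLOC (source only) = code = 563

Total LOC: 624, SLOC: 563


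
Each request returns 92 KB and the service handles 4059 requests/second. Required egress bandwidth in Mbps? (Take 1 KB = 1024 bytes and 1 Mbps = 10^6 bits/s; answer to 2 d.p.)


Formula: Mbps = payload_bytes * RPS * 8 / 1e6
Payload per request = 92 KB = 92 * 1024 = 94208 bytes
Total bytes/sec = 94208 * 4059 = 382390272
Total bits/sec = 382390272 * 8 = 3059122176
Mbps = 3059122176 / 1e6 = 3059.12

3059.12 Mbps


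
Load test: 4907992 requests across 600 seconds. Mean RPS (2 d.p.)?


Formula: throughput = requests / seconds
throughput = 4907992 / 600
throughput = 8179.99 requests/second

8179.99 requests/second


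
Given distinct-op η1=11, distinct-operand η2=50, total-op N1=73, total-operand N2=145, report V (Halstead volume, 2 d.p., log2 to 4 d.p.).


Formula: V = N * log2(η), where N = N1 + N2 and η = η1 + η2
η = 11 + 50 = 61
N = 73 + 145 = 218
log2(61) ≈ 5.9307
V = 218 * 5.9307 = 1292.89

1292.89


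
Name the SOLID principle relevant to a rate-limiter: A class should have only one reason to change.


This describes the Single Responsibility Principle (SRP)

Single Responsibility Principle (SRP)


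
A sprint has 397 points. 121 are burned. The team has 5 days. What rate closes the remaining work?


Formula: Required rate = Remaining points / Days left
Remaining = 397 - 121 = 276 points
Required rate = 276 / 5 = 55.2 points/day

55.2 points/day


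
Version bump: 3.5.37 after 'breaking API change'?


Current: 3.5.37
Change category: 'breaking API change' → major bump
SemVer rule: major bump → increment MAJOR, reset MINOR and PATCH to 0
New: 4.0.0

4.0.0


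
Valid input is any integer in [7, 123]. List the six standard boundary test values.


Range: [7, 123]
Boundaries: just below min, min, min+1, max-1, max, just above max
Values: [6, 7, 8, 122, 123, 124]

[6, 7, 8, 122, 123, 124]


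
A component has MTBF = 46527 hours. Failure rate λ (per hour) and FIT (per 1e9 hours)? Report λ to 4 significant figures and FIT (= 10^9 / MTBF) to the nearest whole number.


Formula: λ = 1 / MTBF; FIT = λ × 1e9 = 1e9 / MTBF
λ = 1 / 46527 ≈ 2.149e-05 failures/hour
FIT = 1e9 / 46527 ≈ 21493 failures per 1e9 hours (nearest whole number)

λ = 2.149e-05 /h, FIT = 21493


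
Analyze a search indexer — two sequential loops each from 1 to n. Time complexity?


Reasoning: sequential dominates: O(n) + O(n) = O(n)
Complexity: O(n)

O(n)


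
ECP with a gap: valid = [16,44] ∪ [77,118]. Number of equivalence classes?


Valid ranges: [16,44] and [77,118]
Class 1: x < 16 — invalid
Class 2: 16 ≤ x ≤ 44 — valid
Class 3: 44 < x < 77 — invalid (gap between ranges)
Class 4: 77 ≤ x ≤ 118 — valid
Class 5: x > 118 — invalid
Total equivalence classes: 5

5 equivalence classes


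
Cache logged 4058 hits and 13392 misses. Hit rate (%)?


Formula: hit rate = hits / (hits + misses) * 100
hit rate = 4058 / (4058 + 13392) * 100
hit rate = 4058 / 17450 * 100
hit rate = 23.26%

23.26%


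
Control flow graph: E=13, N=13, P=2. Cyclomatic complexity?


Formula: V(G) = E - N + 2P
V(G) = 13 - 13 + 2*2
V(G) = 0 + 4
V(G) = 4

4


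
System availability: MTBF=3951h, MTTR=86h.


Availability = MTBF / (MTBF + MTTR)
Availability = 3951 / (3951 + 86)
Availability = 3951 / 4037
Availability = 97.8697%

97.8697%


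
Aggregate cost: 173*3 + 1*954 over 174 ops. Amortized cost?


Formula: Amortized cost = Total cost / Operations
Total cost = (173 * 3) + (1 * 954)
Total cost = 519 + 954 = 1473
Amortized = 1473 / 174 = 8.4655

8.4655


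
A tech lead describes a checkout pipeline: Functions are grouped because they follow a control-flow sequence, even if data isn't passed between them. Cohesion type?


Reasoning: Grouped by order of execution within a routine, not by data flow
Type: Procedural cohesion

Procedural cohesion


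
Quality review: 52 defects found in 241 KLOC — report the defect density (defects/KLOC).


Defect density = defects / KLOC
Defect density = 52 / 241
Defect density = 0.216 defects/KLOC

0.216 defects/KLOC


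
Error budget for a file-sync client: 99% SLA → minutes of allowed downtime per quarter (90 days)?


Formula: allowed downtime = period * (100 - SLA) / 100
Period (quarter (90 days)) = 129600 minutes
Unavailability fraction = (100 - 99.0) / 100
Allowed downtime = 129600 * (100 - 99.0) / 100
Allowed downtime = 1296.0 minutes

1296.0 minutes


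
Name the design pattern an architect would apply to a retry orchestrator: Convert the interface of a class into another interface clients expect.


This matches the Adapter pattern

Adapter


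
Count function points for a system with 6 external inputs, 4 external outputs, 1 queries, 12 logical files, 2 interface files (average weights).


UFP = EI*4 + EO*5 + EQ*4 + ILF*10 + EIF*7
UFP = 6*4 + 4*5 + 1*4 + 12*10 + 2*7
UFP = 24 + 20 + 4 + 120 + 14
UFP = 182

182


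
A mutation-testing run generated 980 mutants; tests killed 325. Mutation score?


Mutation score = killed / total * 100
Mutation score = 325 / 980 * 100
Mutation score = 33.16%

33.16%


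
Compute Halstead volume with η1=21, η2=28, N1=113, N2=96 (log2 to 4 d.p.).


Formula: V = N * log2(η), where N = N1 + N2 and η = η1 + η2
η = 21 + 28 = 49
N = 113 + 96 = 209
log2(49) ≈ 5.6147
V = 209 * 5.6147 = 1173.47

1173.47


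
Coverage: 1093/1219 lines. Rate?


Coverage = covered / total * 100
Coverage = 1093 / 1219 * 100
Coverage = 89.66%

89.66%


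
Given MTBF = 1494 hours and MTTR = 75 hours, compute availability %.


Availability = MTBF / (MTBF + MTTR)
Availability = 1494 / (1494 + 75)
Availability = 1494 / 1569
Availability = 95.2199%

95.2199%


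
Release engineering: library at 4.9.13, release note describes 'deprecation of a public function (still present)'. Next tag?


Current: 4.9.13
Change category: 'deprecation of a public function (still present)' → minor bump
SemVer rule: minor bump → increment MINOR, reset PATCH to 0 (MAJOR unchanged)
New: 4.10.0

4.10.0


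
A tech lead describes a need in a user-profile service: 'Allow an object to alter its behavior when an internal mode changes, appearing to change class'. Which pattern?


This matches the State pattern

State


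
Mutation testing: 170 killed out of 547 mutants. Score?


Mutation score = killed / total * 100
Mutation score = 170 / 547 * 100
Mutation score = 31.08%

31.08%


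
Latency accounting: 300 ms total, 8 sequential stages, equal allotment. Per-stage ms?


Formula: per_stage = total_budget / stages
per_stage = 300 / 8
per_stage = 37.5 ms

37.5 ms


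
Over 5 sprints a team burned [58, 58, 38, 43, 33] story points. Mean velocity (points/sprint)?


Formula: Avg velocity = Total points / Number of sprints
Points: [58, 58, 38, 43, 33]
Sum = 58 + 58 + 38 + 43 + 33 = 230
Avg velocity = 230 / 5 = 46.0 points/sprint

46.0 points/sprint


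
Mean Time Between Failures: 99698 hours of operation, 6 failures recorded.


Formula: MTBF = Total operating time / Number of failures
MTBF = 99698 / 6
MTBF = 16616.33 hours

16616.33 hours


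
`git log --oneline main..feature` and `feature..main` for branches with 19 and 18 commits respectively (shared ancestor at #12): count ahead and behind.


Common ancestor: commit #12
feature commits after divergence: 19 - 12 = 7
main commits after divergence: 18 - 12 = 6
feature is 7 commits ahead of main
main is 6 commits ahead of feature

feature ahead: 7, main ahead: 6


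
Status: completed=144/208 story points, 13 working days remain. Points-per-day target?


Formula: Required rate = Remaining points / Days left
Remaining = 208 - 144 = 64 points
Required rate = 64 / 13 = 4.92 points/day

4.92 points/day


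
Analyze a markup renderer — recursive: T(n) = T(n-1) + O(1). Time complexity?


Reasoning: linear recursion with constant work per frame
Complexity: O(n)

O(n)


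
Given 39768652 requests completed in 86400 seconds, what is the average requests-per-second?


Formula: throughput = requests / seconds
throughput = 39768652 / 86400
throughput = 460.29 requests/second

460.29 requests/second


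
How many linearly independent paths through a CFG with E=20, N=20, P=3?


Formula: V(G) = E - N + 2P
V(G) = 20 - 20 + 2*3
V(G) = 0 + 6
V(G) = 6

6


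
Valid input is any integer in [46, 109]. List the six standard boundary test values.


Range: [46, 109]
Boundaries: just below min, min, min+1, max-1, max, just above max
Values: [45, 46, 47, 108, 109, 110]

[45, 46, 47, 108, 109, 110]


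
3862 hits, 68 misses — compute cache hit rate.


Formula: hit rate = hits / (hits + misses) * 100
hit rate = 3862 / (3862 + 68) * 100
hit rate = 3862 / 3930 * 100
hit rate = 98.27%

98.27%


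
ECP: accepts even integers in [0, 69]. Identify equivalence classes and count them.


Constraint: even integers in [0, 69]
Class 1: x < 0 — out-of-range invalid
Class 2: x in [0,69] but odd — wrong type invalid
Class 3: x in [0,69] and even — valid
Class 4: x > 69 — out-of-range invalid
Total equivalence classes: 4

4 equivalence classes


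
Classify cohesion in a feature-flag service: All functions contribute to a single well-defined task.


Reasoning: Best: single purpose
Type: Functional cohesion

Functional cohesion


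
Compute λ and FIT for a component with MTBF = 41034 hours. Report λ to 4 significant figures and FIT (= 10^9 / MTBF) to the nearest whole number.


Formula: λ = 1 / MTBF; FIT = λ × 1e9 = 1e9 / MTBF
λ = 1 / 41034 ≈ 2.437e-05 failures/hour
FIT = 1e9 / 41034 ≈ 24370 failures per 1e9 hours (nearest whole number)

λ = 2.437e-05 /h, FIT = 24370


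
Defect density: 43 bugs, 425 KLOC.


Defect density = defects / KLOC
Defect density = 43 / 425
Defect density = 0.101 defects/KLOC

0.101 defects/KLOC


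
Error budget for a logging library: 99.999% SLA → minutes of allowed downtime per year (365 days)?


Formula: allowed downtime = period * (100 - SLA) / 100
Period (year (365 days)) = 525600 minutes
Unavailability fraction = (100 - 99.999) / 100
Allowed downtime = 525600 * (100 - 99.999) / 100
Allowed downtime = 5.256 minutes

5.256 minutes


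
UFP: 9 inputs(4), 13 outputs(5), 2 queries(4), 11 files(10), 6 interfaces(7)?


UFP = EI*4 + EO*5 + EQ*4 + ILF*10 + EIF*7
UFP = 9*4 + 13*5 + 2*4 + 11*10 + 6*7
UFP = 36 + 65 + 8 + 110 + 42
UFP = 261

261


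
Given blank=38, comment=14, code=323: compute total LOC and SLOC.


Total LOC = blank + comment + code
Total LOC = 38 + 14 + 323 = 375
SLOC (source only) = code = 323

Total LOC: 375, SLOC: 323


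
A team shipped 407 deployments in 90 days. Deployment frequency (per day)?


Formula: deployments per day = releases / days
= 407 / 90
= 4.522 deploys/day
(equivalently, 31.66 deploys/week)

4.522 deploys/day


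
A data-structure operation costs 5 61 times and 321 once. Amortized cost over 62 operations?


Formula: Amortized cost = Total cost / Operations
Total cost = (61 * 5) + (1 * 321)
Total cost = 305 + 321 = 626
Amortized = 626 / 62 = 10.0968

10.0968


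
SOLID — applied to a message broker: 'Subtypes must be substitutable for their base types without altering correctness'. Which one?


This describes the Liskov Substitution Principle (LSP)

Liskov Substitution Principle (LSP)


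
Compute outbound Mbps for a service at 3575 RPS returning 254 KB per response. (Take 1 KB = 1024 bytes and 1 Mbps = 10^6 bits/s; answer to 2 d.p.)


Formula: Mbps = payload_bytes * RPS * 8 / 1e6
Payload per request = 254 KB = 254 * 1024 = 260096 bytes
Total bytes/sec = 260096 * 3575 = 929843200
Total bits/sec = 929843200 * 8 = 7438745600
Mbps = 7438745600 / 1e6 = 7438.75

7438.75 Mbps


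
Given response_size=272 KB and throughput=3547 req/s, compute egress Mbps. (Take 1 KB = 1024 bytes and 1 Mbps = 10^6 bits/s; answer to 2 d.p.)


Formula: Mbps = payload_bytes * RPS * 8 / 1e6
Payload per request = 272 KB = 272 * 1024 = 278528 bytes
Total bytes/sec = 278528 * 3547 = 987938816
Total bits/sec = 987938816 * 8 = 7903510528
Mbps = 7903510528 / 1e6 = 7903.51

7903.51 Mbps


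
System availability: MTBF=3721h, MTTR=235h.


Availability = MTBF / (MTBF + MTTR)
Availability = 3721 / (3721 + 235)
Availability = 3721 / 3956
Availability = 94.0597%

94.0597%


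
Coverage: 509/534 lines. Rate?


Coverage = covered / total * 100
Coverage = 509 / 534 * 100
Coverage = 95.32%

95.32%


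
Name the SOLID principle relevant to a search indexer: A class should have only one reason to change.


This describes the Single Responsibility Principle (SRP)

Single Responsibility Principle (SRP)


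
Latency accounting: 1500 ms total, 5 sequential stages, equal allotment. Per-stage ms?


Formula: per_stage = total_budget / stages
per_stage = 1500 / 5
per_stage = 300.0 ms

300.0 ms


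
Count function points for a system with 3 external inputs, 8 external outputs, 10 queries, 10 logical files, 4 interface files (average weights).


UFP = EI*4 + EO*5 + EQ*4 + ILF*10 + EIF*7
UFP = 3*4 + 8*5 + 10*4 + 10*10 + 4*7
UFP = 12 + 40 + 40 + 100 + 28
UFP = 220

220


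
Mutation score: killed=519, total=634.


Mutation score = killed / total * 100
Mutation score = 519 / 634 * 100
Mutation score = 81.86%

81.86%


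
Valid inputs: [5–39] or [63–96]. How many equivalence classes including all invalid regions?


Valid ranges: [5,39] and [63,96]
Class 1: x < 5 — invalid
Class 2: 5 ≤ x ≤ 39 — valid
Class 3: 39 < x < 63 — invalid (gap between ranges)
Class 4: 63 ≤ x ≤ 96 — valid
Class 5: x > 96 — invalid
Total equivalence classes: 5

5 equivalence classes


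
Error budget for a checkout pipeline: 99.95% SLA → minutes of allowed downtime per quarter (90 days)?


Formula: allowed downtime = period * (100 - SLA) / 100
Period (quarter (90 days)) = 129600 minutes
Unavailability fraction = (100 - 99.95) / 100
Allowed downtime = 129600 * (100 - 99.95) / 100
Allowed downtime = 64.8 minutes

64.8 minutes


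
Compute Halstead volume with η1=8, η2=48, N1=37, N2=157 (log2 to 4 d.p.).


Formula: V = N * log2(η), where N = N1 + N2 and η = η1 + η2
η = 8 + 48 = 56
N = 37 + 157 = 194
log2(56) ≈ 5.8074
V = 194 * 5.8074 = 1126.64

1126.64


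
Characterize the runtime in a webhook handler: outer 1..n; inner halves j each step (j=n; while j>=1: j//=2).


Reasoning: n times log n
Complexity: O(n log n)

O(n log n)


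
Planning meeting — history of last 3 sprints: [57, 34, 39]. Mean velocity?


Formula: Avg velocity = Total points / Number of sprints
Points: [57, 34, 39]
Sum = 57 + 34 + 39 = 130
Avg velocity = 130 / 3 = 43.33 points/sprint

43.33 points/sprint


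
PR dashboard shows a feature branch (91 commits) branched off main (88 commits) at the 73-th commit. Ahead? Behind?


Common ancestor: commit #73
feature commits after divergence: 91 - 73 = 18
main commits after divergence: 88 - 73 = 15
feature is 18 commits ahead of main
main is 15 commits ahead of feature

feature ahead: 18, main ahead: 15


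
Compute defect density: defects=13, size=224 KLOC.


Defect density = defects / KLOC
Defect density = 13 / 224
Defect density = 0.058 defects/KLOC

0.058 defects/KLOC


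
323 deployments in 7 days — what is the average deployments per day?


Formula: deployments per day = releases / days
= 323 / 7
= 46.143 deploys/day
(equivalently, 323.0 deploys/week)

46.143 deploys/day


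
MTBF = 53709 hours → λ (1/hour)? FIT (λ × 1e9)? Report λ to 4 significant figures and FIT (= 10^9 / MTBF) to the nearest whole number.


Formula: λ = 1 / MTBF; FIT = λ × 1e9 = 1e9 / MTBF
λ = 1 / 53709 ≈ 1.862e-05 failures/hour
FIT = 1e9 / 53709 ≈ 18619 failures per 1e9 hours (nearest whole number)

λ = 1.862e-05 /h, FIT = 18619


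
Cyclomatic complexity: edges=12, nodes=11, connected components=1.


Formula: V(G) = E - N + 2P
V(G) = 12 - 11 + 2*1
V(G) = 1 + 2
V(G) = 3

3


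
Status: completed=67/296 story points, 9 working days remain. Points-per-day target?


Formula: Required rate = Remaining points / Days left
Remaining = 296 - 67 = 229 points
Required rate = 229 / 9 = 25.44 points/day

25.44 points/day


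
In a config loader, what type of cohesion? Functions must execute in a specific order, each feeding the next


Reasoning: Output of one is input to next
Type: Sequential cohesion

Sequential cohesion


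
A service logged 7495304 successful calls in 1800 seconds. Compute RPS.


Formula: throughput = requests / seconds
throughput = 7495304 / 1800
throughput = 4164.06 requests/second

4164.06 requests/second


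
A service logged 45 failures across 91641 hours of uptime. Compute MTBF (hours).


Formula: MTBF = Total operating time / Number of failures
MTBF = 91641 / 45
MTBF = 2036.47 hours

2036.47 hours
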